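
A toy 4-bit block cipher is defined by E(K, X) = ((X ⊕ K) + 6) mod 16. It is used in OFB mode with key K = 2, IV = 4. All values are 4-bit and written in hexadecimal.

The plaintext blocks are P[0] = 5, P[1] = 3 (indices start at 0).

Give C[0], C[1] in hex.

OFB encryption: S_i = E(K, S_{i−1}) with S_{−1} = IV; C_i = P_i ⊕ S_i.
C[0]: S = E(K, 4) = C; 5 ⊕ C = 9.
C[1]: S = E(K, C) = 4; 3 ⊕ 4 = 7.

C[0] = 9, C[1] = 7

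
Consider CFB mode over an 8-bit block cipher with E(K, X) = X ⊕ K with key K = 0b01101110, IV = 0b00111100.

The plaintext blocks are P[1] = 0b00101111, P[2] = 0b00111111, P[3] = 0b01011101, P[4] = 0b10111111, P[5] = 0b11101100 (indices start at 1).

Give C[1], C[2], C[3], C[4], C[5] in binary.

C[1] = 0b01111101, C[2] = 0b00101100, C[3] = 0b00011111, C[4] = 0b11001110, C[5] = 0b01001100

CFB encryption: C_i = P_i ⊕ E(K, C_{i−1}), with C_{0} = IV.
C[1]: E(K, 0b00111100) = 0b01010010; 0b00101111 ⊕ 0b01010010 = 0b01111101.
C[2]: E(K, 0b01111101) = 0b00010011; 0b00111111 ⊕ 0b00010011 = 0b00101100.
C[3]: E(K, 0b00101100) = 0b01000010; 0b01011101 ⊕ 0b01000010 = 0b00011111.
C[4]: E(K, 0b00011111) = 0b01110001; 0b10111111 ⊕ 0b01110001 = 0b11001110.
C[5]: E(K, 0b11001110) = 0b10100000; 0b11101100 ⊕ 0b10100000 = 0b01001100.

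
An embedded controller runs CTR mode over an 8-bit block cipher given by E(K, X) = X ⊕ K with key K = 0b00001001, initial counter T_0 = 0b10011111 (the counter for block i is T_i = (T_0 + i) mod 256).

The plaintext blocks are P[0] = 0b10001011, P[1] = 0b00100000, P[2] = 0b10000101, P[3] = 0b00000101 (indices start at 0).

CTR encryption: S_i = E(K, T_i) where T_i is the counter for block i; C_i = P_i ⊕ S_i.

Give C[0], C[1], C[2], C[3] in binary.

C[0] = 0b00011101, C[1] = 0b10001001, C[2] = 0b00101101, C[3] = 0b10101110

C[0]: T = 0b10011111, S = E(K, T) = 0b10010110; 0b10001011 ⊕ 0b10010110 = 0b00011101.
C[1]: T = 0b10100000, S = E(K, T) = 0b10101001; 0b00100000 ⊕ 0b10101001 = 0b10001001.
C[2]: T = 0b10100001, S = E(K, T) = 0b10101000; 0b10000101 ⊕ 0b10101000 = 0b00101101.
C[3]: T = 0b10100010, S = E(K, T) = 0b10101011; 0b00000101 ⊕ 0b10101011 = 0b10101110.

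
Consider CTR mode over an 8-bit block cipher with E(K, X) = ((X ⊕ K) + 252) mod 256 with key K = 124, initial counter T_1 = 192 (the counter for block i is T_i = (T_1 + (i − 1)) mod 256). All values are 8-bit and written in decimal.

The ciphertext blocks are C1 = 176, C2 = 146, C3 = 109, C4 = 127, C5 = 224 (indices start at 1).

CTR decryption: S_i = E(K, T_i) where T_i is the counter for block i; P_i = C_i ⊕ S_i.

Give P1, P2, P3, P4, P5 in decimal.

P1: T = 192, S = E(K, T) = 184; 176 ⊕ 184 = 8.
P2: T = 193, S = E(K, T) = 185; 146 ⊕ 185 = 43.
P3: T = 194, S = E(K, T) = 186; 109 ⊕ 186 = 215.
P4: T = 195, S = E(K, T) = 187; 127 ⊕ 187 = 196.
P5: T = 196, S = E(K, T) = 180; 224 ⊕ 180 = 84.

P1 = 8, P2 = 43, P3 = 215, P4 = 196, P5 = 84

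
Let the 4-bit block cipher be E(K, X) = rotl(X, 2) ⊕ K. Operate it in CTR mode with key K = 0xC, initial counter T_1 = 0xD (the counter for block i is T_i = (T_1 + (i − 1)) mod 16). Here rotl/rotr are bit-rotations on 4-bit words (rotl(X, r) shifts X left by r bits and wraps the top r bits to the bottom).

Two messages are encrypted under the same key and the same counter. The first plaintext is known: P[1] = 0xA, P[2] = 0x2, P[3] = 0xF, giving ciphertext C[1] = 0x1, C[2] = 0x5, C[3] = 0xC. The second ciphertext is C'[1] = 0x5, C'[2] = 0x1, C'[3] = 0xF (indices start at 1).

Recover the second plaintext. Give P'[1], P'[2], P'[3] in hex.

P'[1] = 0xE, P'[2] = 0x6, P'[3] = 0xC

In CTR with a reused counter, both messages share the same keystream S_i, so C_i ⊕ C'_i = P_i ⊕ P'_i and thus P'_i = P_i ⊕ C_i ⊕ C'_i.
P'[1]: 0xA ⊕ 0x1 ⊕ 0x5 = 0xE.
P'[2]: 0x2 ⊕ 0x5 ⊕ 0x1 = 0x6.
P'[3]: 0xF ⊕ 0xC ⊕ 0xF = 0xC.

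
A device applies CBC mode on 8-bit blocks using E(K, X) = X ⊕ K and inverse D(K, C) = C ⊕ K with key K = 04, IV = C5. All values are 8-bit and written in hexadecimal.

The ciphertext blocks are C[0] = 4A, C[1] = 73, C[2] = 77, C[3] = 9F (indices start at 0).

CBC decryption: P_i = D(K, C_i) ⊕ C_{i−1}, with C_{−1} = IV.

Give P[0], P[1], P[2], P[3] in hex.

P[0]: D(K, 4A) = 4E; 4E ⊕ C5 = 8B.
P[1]: D(K, 73) = 77; 77 ⊕ 4A = 3D.
P[2]: D(K, 77) = 73; 73 ⊕ 73 = 00.
P[3]: D(K, 9F) = 9B; 9B ⊕ 77 = EC.

P[0] = 8B, P[1] = 3D, P[2] = 00, P[3] = EC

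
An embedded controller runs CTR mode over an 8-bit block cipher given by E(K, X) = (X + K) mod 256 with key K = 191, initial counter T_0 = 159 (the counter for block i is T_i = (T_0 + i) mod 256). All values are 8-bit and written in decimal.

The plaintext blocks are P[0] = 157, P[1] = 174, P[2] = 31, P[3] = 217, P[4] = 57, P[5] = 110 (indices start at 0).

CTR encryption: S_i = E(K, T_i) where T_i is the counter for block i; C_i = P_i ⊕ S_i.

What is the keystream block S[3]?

97

C[0]: T = 159, S = E(K, T) = 94; 157 ⊕ 94 = 195.
C[1]: T = 160, S = E(K, T) = 95; 174 ⊕ 95 = 241.
C[2]: T = 161, S = E(K, T) = 96; 31 ⊕ 96 = 127.
C[3]: T = 162, S = E(K, T) = 97; 217 ⊕ 97 = 184.
So S[3] = 97.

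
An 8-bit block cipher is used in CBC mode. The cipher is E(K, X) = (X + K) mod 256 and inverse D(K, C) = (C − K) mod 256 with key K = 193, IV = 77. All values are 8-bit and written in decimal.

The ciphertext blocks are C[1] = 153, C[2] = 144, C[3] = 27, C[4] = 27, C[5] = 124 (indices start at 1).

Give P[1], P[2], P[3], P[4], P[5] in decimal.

P[1] = 149, P[2] = 86, P[3] = 202, P[4] = 65, P[5] = 160

CBC decryption: P_i = D(K, C_i) ⊕ C_{i−1}, with C_{0} = IV.
P[1]: D(K, 153) = 216; 216 ⊕ 77 = 149.
P[2]: D(K, 144) = 207; 207 ⊕ 153 = 86.
P[3]: D(K, 27) = 90; 90 ⊕ 144 = 202.
P[4]: D(K, 27) = 90; 90 ⊕ 27 = 65.
P[5]: D(K, 124) = 187; 187 ⊕ 27 = 160.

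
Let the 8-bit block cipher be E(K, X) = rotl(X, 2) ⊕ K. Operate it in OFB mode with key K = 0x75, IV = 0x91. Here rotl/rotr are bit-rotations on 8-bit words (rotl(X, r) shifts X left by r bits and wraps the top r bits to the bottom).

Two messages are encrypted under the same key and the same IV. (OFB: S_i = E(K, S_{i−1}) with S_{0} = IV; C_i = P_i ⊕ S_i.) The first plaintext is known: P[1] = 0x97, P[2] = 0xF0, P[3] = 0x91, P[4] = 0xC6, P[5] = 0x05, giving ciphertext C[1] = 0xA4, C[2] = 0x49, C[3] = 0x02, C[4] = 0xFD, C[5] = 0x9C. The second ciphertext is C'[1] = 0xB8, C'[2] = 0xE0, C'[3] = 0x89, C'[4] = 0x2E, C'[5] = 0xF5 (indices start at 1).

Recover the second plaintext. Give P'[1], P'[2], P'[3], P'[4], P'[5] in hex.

In OFB with a reused IV, both messages share the same keystream S_i, so C_i ⊕ C'_i = P_i ⊕ P'_i and thus P'_i = P_i ⊕ C_i ⊕ C'_i.
P'[1]: 0x97 ⊕ 0xA4 ⊕ 0xB8 = 0x8B.
P'[2]: 0xF0 ⊕ 0x49 ⊕ 0xE0 = 0x59.
P'[3]: 0x91 ⊕ 0x02 ⊕ 0x89 = 0x1A.
P'[4]: 0xC6 ⊕ 0xFD ⊕ 0x2E = 0x15.
P'[5]: 0x05 ⊕ 0x9C ⊕ 0xF5 = 0x6C.

P'[1] = 0x8B, P'[2] = 0x59, P'[3] = 0x1A, P'[4] = 0x15, P'[5] = 0x6C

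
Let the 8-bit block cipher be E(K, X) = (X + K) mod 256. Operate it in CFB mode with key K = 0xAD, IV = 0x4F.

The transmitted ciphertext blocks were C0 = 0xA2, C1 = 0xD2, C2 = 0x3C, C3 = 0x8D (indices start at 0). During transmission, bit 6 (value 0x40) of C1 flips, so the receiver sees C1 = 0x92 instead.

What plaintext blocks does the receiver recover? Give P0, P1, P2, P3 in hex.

P0 = 0x5E, P1 = 0xDD, P2 = 0x03, P3 = 0x64

CFB decryption: P_i = C_i ⊕ E(K, C_{i−1}), with C_{−1} = IV.
Only C1 changed, to 0x92. In CFB, a change in C_i flips the same bit in P_i and garbles P_{i+1}. Decrypting the received ciphertext:
P0: E(K, 0x4F) = 0xFC; 0xA2 ⊕ 0xFC = 0x5E.
P1: E(K, 0xA2) = 0x4F; 0x92 ⊕ 0x4F = 0xDD.
P2: E(K, 0x92) = 0x3F; 0x3C ⊕ 0x3F = 0x03.
P3: E(K, 0x3C) = 0xE9; 0x8D ⊕ 0xE9 = 0x64.
Blocks that differ from the original plaintext: P1, P2.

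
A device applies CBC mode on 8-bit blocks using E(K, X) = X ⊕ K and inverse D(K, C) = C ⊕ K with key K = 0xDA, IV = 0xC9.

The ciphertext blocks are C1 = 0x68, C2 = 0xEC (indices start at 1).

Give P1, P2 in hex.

CBC decryption: P_i = D(K, C_i) ⊕ C_{i−1}, with C_{0} = IV.
P1: D(K, 0x68) = 0xB2; 0xB2 ⊕ 0xC9 = 0x7B.
P2: D(K, 0xEC) = 0x36; 0x36 ⊕ 0x68 = 0x5E.

P1 = 0x7B, P2 = 0x5E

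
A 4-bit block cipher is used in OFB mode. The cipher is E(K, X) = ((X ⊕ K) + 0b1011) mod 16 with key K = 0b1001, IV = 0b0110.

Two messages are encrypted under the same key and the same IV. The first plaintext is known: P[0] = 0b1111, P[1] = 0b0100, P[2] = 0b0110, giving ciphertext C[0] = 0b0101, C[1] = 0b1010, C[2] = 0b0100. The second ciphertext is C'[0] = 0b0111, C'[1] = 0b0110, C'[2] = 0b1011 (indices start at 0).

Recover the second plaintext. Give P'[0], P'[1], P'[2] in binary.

In OFB with a reused IV, both messages share the same keystream S_i, so C_i ⊕ C'_i = P_i ⊕ P'_i and thus P'_i = P_i ⊕ C_i ⊕ C'_i.
P'[0]: 0b1111 ⊕ 0b0101 ⊕ 0b0111 = 0b1101.
P'[1]: 0b0100 ⊕ 0b1010 ⊕ 0b0110 = 0b1000.
P'[2]: 0b0110 ⊕ 0b0100 ⊕ 0b1011 = 0b1001.

P'[0] = 0b1101, P'[1] = 0b1000, P'[2] = 0b1001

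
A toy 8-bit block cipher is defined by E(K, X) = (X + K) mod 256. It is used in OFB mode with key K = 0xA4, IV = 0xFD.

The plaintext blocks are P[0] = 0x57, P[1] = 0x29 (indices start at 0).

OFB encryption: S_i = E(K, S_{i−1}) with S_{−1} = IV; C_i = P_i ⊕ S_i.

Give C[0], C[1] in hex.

C[0] = 0xF6, C[1] = 0x6C

C[0]: S = E(K, 0xFD) = 0xA1; 0x57 ⊕ 0xA1 = 0xF6.
C[1]: S = E(K, 0xA1) = 0x45; 0x29 ⊕ 0x45 = 0x6C.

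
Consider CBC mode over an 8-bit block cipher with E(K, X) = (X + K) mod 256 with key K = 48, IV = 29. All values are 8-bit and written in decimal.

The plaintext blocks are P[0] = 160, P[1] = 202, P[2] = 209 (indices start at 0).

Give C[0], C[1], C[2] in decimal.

C[0] = 237, C[1] = 87, C[2] = 182

CBC encryption: C_i = E(K, P_i ⊕ C_{i−1}), with C_{−1} = IV.
C[0]: P[0] ⊕ 29 = 189; E(K, 189) = 237.
C[1]: P[1] ⊕ 237 = 39; E(K, 39) = 87.
C[2]: P[2] ⊕ 87 = 134; E(K, 134) = 182.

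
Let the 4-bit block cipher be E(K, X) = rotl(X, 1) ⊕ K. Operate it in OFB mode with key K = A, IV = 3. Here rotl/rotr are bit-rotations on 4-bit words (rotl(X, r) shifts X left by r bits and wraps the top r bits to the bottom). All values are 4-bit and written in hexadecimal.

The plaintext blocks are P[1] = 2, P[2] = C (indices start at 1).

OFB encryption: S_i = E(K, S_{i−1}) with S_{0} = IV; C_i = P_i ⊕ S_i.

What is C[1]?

C[1]: S = E(K, 3) = C; 2 ⊕ C = E.

C[1] = E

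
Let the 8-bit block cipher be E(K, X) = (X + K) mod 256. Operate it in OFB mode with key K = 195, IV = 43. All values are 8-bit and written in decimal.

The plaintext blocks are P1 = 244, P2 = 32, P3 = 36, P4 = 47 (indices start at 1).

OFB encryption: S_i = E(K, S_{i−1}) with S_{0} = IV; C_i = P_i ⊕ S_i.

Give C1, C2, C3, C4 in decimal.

C1: S = E(K, 43) = 238; 244 ⊕ 238 = 26.
C2: S = E(K, 238) = 177; 32 ⊕ 177 = 145.
C3: S = E(K, 177) = 116; 36 ⊕ 116 = 80.
C4: S = E(K, 116) = 55; 47 ⊕ 55 = 24.

C1 = 26, C2 = 145, C3 = 80, C4 = 24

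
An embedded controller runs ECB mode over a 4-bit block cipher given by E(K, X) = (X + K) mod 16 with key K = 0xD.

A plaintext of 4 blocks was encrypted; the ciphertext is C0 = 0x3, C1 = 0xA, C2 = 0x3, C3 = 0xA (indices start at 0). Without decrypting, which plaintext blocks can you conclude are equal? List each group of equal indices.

ECB encrypts each block independently with the same key, so equal ciphertext blocks imply equal plaintext blocks.
C0 = C2 = 0x3, so P0 = P2.
C1 = C3 = 0xA, so P1 = P3.

P0 = P2; P1 = P3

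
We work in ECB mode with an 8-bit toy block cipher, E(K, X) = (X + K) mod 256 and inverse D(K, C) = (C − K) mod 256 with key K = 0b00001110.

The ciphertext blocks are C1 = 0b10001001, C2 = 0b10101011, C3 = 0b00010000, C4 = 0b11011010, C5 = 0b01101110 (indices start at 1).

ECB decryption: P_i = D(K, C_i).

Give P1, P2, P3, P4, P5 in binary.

P1: D(K, 0b10001001) = 0b01111011.
P2: D(K, 0b10101011) = 0b10011101.
P3: D(K, 0b00010000) = 0b00000010.
P4: D(K, 0b11011010) = 0b11001100.
P5: D(K, 0b01101110) = 0b01100000.

P1 = 0b01111011, P2 = 0b10011101, P3 = 0b00000010, P4 = 0b11001100, P5 = 0b01100000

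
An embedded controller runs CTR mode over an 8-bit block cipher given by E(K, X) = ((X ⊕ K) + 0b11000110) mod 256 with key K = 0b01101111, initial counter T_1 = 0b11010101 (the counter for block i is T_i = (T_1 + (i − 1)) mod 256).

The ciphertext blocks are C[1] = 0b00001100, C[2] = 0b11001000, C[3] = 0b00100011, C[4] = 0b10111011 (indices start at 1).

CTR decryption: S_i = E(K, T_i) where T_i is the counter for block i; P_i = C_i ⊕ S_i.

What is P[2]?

P[2]: T = 0b11010110, S = E(K, T) = 0b01111111; 0b11001000 ⊕ 0b01111111 = 0b10110111.

P[2] = 0b10110111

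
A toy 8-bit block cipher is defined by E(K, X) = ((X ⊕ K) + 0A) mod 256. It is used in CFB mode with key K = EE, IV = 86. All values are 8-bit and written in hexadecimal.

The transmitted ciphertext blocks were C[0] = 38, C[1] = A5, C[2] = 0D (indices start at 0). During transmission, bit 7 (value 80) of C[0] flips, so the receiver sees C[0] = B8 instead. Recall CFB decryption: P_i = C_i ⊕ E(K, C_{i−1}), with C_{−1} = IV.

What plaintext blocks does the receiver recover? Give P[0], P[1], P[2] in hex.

P[0] = CA, P[1] = C5, P[2] = 58

Only C[0] changed, to B8. In CFB, a change in C_i flips the same bit in P_i and garbles P_{i+1}. Decrypting the received ciphertext:
P[0]: E(K, 86) = 72; B8 ⊕ 72 = CA.
P[1]: E(K, B8) = 60; A5 ⊕ 60 = C5.
P[2]: E(K, A5) = 55; 0D ⊕ 55 = 58.
Blocks that differ from the original plaintext: P[0], P[1].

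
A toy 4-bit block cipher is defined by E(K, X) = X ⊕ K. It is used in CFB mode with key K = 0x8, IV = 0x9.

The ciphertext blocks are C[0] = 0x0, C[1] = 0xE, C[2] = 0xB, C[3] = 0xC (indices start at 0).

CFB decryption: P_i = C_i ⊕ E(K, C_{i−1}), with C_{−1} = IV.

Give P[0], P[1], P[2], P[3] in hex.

P[0]: E(K, 0x9) = 0x1; 0x0 ⊕ 0x1 = 0x1.
P[1]: E(K, 0x0) = 0x8; 0xE ⊕ 0x8 = 0x6.
P[2]: E(K, 0xE) = 0x6; 0xB ⊕ 0x6 = 0xD.
P[3]: E(K, 0xB) = 0x3; 0xC ⊕ 0x3 = 0xF.

P[0] = 0x1, P[1] = 0x6, P[2] = 0xD, P[3] = 0xF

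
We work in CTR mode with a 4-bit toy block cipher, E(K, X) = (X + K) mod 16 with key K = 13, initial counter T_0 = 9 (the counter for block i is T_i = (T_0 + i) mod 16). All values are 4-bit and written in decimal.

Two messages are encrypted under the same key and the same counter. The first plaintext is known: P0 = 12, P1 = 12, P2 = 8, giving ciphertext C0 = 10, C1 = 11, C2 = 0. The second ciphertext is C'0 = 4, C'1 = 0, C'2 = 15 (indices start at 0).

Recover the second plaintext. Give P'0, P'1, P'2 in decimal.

In CTR with a reused counter, both messages share the same keystream S_i, so C_i ⊕ C'_i = P_i ⊕ P'_i and thus P'_i = P_i ⊕ C_i ⊕ C'_i.
P'0: 12 ⊕ 10 ⊕ 4 = 2.
P'1: 12 ⊕ 11 ⊕ 0 = 7.
P'2: 8 ⊕ 0 ⊕ 15 = 7.

P'0 = 2, P'1 = 7, P'2 = 7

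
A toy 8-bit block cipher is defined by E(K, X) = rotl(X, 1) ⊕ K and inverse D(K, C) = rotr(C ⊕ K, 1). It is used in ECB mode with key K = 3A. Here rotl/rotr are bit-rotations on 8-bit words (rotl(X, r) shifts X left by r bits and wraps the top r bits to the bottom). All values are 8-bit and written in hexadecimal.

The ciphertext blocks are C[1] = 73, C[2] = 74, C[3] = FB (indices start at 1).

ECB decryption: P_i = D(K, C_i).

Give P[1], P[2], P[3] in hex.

P[1]: D(K, 73) = A4.
P[2]: D(K, 74) = 27.
P[3]: D(K, FB) = E0.

P[1] = A4, P[2] = 27, P[3] = E0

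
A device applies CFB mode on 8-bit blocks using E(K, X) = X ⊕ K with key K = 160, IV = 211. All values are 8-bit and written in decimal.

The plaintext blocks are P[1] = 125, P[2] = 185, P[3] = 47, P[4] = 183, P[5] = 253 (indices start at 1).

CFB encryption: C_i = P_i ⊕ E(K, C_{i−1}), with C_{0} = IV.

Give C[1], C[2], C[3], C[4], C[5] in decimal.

C[1] = 14, C[2] = 23, C[3] = 152, C[4] = 143, C[5] = 210

C[1]: E(K, 211) = 115; 125 ⊕ 115 = 14.
C[2]: E(K, 14) = 174; 185 ⊕ 174 = 23.
C[3]: E(K, 23) = 183; 47 ⊕ 183 = 152.
C[4]: E(K, 152) = 56; 183 ⊕ 56 = 143.
C[5]: E(K, 143) = 47; 253 ⊕ 47 = 210.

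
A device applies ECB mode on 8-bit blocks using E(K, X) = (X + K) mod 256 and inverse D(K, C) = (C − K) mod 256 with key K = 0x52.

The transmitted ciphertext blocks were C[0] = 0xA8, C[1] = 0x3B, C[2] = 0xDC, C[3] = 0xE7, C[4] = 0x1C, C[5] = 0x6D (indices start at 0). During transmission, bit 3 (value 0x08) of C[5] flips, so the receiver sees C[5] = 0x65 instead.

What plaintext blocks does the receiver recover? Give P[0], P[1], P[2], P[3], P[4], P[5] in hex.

ECB decryption: P_i = D(K, C_i).
Only C[5] changed, to 0x65. In ECB, a change in C_i affects only P_i. Decrypting the received ciphertext:
P[0]: D(K, 0xA8) = 0x56.
P[1]: D(K, 0x3B) = 0xE9.
P[2]: D(K, 0xDC) = 0x8A.
P[3]: D(K, 0xE7) = 0x95.
P[4]: D(K, 0x1C) = 0xCA.
P[5]: D(K, 0x65) = 0x13.
Blocks that differ from the original plaintext: P[5].

P[0] = 0x56, P[1] = 0xE9, P[2] = 0x8A, P[3] = 0x95, P[4] = 0xCA, P[5] = 0x13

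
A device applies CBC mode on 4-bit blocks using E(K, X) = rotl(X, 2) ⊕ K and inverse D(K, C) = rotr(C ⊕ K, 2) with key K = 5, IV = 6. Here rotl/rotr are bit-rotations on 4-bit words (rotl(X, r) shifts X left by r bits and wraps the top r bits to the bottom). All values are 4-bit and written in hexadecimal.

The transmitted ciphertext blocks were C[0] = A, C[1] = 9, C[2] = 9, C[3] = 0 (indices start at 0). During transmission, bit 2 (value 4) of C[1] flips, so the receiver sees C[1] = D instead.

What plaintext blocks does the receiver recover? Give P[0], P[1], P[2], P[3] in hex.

P[0] = 9, P[1] = 8, P[2] = E, P[3] = C

CBC decryption: P_i = D(K, C_i) ⊕ C_{i−1}, with C_{−1} = IV.
Only C[1] changed, to D. In CBC, a change in C_i garbles P_i and flips the same bit in P_{i+1}. Decrypting the received ciphertext:
P[0]: D(K, A) = F; F ⊕ 6 = 9.
P[1]: D(K, D) = 2; 2 ⊕ A = 8.
P[2]: D(K, 9) = 3; 3 ⊕ D = E.
P[3]: D(K, 0) = 5; 5 ⊕ 9 = C.
Blocks that differ from the original plaintext: P[1], P[2].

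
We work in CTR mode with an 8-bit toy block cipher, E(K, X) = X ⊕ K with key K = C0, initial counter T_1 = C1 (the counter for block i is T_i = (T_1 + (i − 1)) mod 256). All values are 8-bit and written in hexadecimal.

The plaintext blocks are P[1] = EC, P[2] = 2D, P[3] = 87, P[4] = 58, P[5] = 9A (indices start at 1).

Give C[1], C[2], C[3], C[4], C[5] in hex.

CTR encryption: S_i = E(K, T_i) where T_i is the counter for block i; C_i = P_i ⊕ S_i.
C[1]: T = C1, S = E(K, T) = 01; EC ⊕ 01 = ED.
C[2]: T = C2, S = E(K, T) = 02; 2D ⊕ 02 = 2F.
C[3]: T = C3, S = E(K, T) = 03; 87 ⊕ 03 = 84.
C[4]: T = C4, S = E(K, T) = 04; 58 ⊕ 04 = 5C.
C[5]: T = C5, S = E(K, T) = 05; 9A ⊕ 05 = 9F.

C[1] = ED, C[2] = 2F, C[3] = 84, C[4] = 5C, C[5] = 9F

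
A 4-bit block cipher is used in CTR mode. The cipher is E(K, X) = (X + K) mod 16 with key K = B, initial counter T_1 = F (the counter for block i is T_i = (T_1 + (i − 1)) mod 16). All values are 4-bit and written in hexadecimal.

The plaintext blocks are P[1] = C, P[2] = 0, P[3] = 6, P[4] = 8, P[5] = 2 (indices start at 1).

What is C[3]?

C[3] = A

CTR encryption: S_i = E(K, T_i) where T_i is the counter for block i; C_i = P_i ⊕ S_i.
C[1]: T = F, S = E(K, T) = A; C ⊕ A = 6.
C[2]: T = 0, S = E(K, T) = B; 0 ⊕ B = B.
C[3]: T = 1, S = E(K, T) = C; 6 ⊕ C = A.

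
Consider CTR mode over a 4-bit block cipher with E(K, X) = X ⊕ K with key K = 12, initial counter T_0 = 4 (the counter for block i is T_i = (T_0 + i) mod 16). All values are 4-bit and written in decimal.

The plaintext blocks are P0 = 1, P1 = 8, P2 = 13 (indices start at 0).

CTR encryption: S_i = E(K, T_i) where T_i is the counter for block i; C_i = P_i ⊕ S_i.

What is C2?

C2 = 7

C0: T = 4, S = E(K, T) = 8; 1 ⊕ 8 = 9.
C1: T = 5, S = E(K, T) = 9; 8 ⊕ 9 = 1.
C2: T = 6, S = E(K, T) = 10; 13 ⊕ 10 = 7.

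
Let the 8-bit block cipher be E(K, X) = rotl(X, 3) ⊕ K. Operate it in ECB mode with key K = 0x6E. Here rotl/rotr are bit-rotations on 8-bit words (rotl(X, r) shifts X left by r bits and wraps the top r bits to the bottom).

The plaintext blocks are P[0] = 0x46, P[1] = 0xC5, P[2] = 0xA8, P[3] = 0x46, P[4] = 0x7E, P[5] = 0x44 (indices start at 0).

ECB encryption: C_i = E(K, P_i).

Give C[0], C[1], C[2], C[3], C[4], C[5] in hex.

C[0] = 0x5C, C[1] = 0x40, C[2] = 0x2B, C[3] = 0x5C, C[4] = 0x9D, C[5] = 0x4C

C[0]: E(K, 0x46) = 0x5C.
C[1]: E(K, 0xC5) = 0x40.
C[2]: E(K, 0xA8) = 0x2B.
C[3]: E(K, 0x46) = 0x5C.
C[4]: E(K, 0x7E) = 0x9D.
C[5]: E(K, 0x44) = 0x4C.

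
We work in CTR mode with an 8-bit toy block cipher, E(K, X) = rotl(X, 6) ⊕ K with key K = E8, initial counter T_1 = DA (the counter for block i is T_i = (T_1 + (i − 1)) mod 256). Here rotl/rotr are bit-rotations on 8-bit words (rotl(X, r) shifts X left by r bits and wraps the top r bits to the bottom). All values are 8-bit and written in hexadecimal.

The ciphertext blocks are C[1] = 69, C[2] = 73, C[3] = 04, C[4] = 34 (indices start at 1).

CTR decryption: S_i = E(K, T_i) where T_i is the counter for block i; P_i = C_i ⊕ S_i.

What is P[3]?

P[3]: T = DC, S = E(K, T) = DF; 04 ⊕ DF = DB.

P[3] = DB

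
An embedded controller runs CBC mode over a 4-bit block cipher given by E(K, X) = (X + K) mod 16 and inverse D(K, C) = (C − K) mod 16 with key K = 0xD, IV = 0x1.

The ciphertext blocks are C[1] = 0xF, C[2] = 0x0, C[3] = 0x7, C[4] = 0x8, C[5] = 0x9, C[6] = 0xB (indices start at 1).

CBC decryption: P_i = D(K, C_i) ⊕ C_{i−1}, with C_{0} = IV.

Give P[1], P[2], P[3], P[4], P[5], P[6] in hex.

P[1] = 0x3, P[2] = 0xC, P[3] = 0xA, P[4] = 0xC, P[5] = 0x4, P[6] = 0x7

P[1]: D(K, 0xF) = 0x2; 0x2 ⊕ 0x1 = 0x3.
P[2]: D(K, 0x0) = 0x3; 0x3 ⊕ 0xF = 0xC.
P[3]: D(K, 0x7) = 0xA; 0xA ⊕ 0x0 = 0xA.
P[4]: D(K, 0x8) = 0xB; 0xB ⊕ 0x7 = 0xC.
P[5]: D(K, 0x9) = 0xC; 0xC ⊕ 0x8 = 0x4.
P[6]: D(K, 0xB) = 0xE; 0xE ⊕ 0x9 = 0x7.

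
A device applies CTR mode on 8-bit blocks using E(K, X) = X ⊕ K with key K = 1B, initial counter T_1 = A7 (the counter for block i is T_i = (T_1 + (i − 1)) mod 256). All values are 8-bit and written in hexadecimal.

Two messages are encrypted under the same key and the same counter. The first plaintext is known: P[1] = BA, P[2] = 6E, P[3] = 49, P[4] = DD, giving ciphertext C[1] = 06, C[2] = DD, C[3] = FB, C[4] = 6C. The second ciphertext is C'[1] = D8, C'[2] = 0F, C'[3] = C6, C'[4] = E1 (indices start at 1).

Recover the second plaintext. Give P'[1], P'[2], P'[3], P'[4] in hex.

In CTR with a reused counter, both messages share the same keystream S_i, so C_i ⊕ C'_i = P_i ⊕ P'_i and thus P'_i = P_i ⊕ C_i ⊕ C'_i.
P'[1]: BA ⊕ 06 ⊕ D8 = 64.
P'[2]: 6E ⊕ DD ⊕ 0F = BC.
P'[3]: 49 ⊕ FB ⊕ C6 = 74.
P'[4]: DD ⊕ 6C ⊕ E1 = 50.

P'[1] = 64, P'[2] = BC, P'[3] = 74, P'[4] = 50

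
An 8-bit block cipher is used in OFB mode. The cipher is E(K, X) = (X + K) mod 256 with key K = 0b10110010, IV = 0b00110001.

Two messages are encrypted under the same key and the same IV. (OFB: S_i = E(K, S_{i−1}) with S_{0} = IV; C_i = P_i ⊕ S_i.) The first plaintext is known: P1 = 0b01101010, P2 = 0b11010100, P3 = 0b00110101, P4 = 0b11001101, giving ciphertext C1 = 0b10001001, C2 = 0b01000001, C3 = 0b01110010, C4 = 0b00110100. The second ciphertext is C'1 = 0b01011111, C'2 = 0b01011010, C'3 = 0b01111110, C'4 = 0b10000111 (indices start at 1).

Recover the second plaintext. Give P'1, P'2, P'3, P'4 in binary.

P'1 = 0b10111100, P'2 = 0b11001111, P'3 = 0b00111001, P'4 = 0b01111110

In OFB with a reused IV, both messages share the same keystream S_i, so C_i ⊕ C'_i = P_i ⊕ P'_i and thus P'_i = P_i ⊕ C_i ⊕ C'_i.
P'1: 0b01101010 ⊕ 0b10001001 ⊕ 0b01011111 = 0b10111100.
P'2: 0b11010100 ⊕ 0b01000001 ⊕ 0b01011010 = 0b11001111.
P'3: 0b00110101 ⊕ 0b01110010 ⊕ 0b01111110 = 0b00111001.
P'4: 0b11001101 ⊕ 0b00110100 ⊕ 0b10000111 = 0b01111110.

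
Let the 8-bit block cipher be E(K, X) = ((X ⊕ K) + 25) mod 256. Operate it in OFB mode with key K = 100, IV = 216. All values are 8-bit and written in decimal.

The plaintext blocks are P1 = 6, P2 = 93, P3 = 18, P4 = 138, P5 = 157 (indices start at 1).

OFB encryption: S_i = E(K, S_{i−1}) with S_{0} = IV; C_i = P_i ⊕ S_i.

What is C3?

C3 = 213

C1: S = E(K, 216) = 213; 6 ⊕ 213 = 211.
C2: S = E(K, 213) = 202; 93 ⊕ 202 = 151.
C3: S = E(K, 202) = 199; 18 ⊕ 199 = 213.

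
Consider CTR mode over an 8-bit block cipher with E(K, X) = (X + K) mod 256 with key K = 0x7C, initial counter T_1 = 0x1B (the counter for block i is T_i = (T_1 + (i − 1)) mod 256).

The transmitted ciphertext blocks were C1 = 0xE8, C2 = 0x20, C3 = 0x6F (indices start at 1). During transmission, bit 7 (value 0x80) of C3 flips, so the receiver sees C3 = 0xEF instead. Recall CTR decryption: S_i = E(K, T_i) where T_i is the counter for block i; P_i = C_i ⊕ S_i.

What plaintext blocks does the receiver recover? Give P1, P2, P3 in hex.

P1 = 0x7F, P2 = 0xB8, P3 = 0x76

Only C3 changed, to 0xEF. In CTR, a change in C_i flips the same bit in P_i only; the keystream is unaffected. Decrypting the received ciphertext:
P1: T = 0x1B, S = E(K, T) = 0x97; 0xE8 ⊕ 0x97 = 0x7F.
P2: T = 0x1C, S = E(K, T) = 0x98; 0x20 ⊕ 0x98 = 0xB8.
P3: T = 0x1D, S = E(K, T) = 0x99; 0xEF ⊕ 0x99 = 0x76.
Blocks that differ from the original plaintext: P3.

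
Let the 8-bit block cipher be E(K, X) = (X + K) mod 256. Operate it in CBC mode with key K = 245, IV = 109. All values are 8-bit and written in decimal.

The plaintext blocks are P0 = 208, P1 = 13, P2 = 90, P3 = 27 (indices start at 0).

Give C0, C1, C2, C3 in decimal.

C0 = 178, C1 = 180, C2 = 227, C3 = 237

CBC encryption: C_i = E(K, P_i ⊕ C_{i−1}), with C_{−1} = IV.
C0: P0 ⊕ 109 = 189; E(K, 189) = 178.
C1: P1 ⊕ 178 = 191; E(K, 191) = 180.
C2: P2 ⊕ 180 = 238; E(K, 238) = 227.
C3: P3 ⊕ 227 = 248; E(K, 248) = 237.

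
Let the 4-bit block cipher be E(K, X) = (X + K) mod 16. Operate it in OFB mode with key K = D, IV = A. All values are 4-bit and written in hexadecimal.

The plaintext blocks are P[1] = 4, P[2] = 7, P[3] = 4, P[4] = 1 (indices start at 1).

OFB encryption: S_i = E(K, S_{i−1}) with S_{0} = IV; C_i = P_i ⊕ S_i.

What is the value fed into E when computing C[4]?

C[1]: S = E(K, A) = 7; 4 ⊕ 7 = 3.
C[2]: S = E(K, 7) = 4; 7 ⊕ 4 = 3.
C[3]: S = E(K, 4) = 1; 4 ⊕ 1 = 5.
C[4]: S = E(K, 1) = E; 1 ⊕ E = F.
So the input to E for block [4] is 1.

1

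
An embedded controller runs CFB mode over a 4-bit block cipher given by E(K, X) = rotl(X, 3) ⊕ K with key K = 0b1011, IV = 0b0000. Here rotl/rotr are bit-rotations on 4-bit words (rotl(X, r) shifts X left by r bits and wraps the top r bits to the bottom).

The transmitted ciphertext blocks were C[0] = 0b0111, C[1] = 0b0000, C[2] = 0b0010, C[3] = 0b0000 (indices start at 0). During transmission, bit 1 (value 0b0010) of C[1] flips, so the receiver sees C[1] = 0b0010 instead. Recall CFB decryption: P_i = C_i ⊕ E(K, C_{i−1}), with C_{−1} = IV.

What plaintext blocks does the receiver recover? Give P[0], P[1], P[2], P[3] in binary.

Only C[1] changed, to 0b0010. In CFB, a change in C_i flips the same bit in P_i and garbles P_{i+1}. Decrypting the received ciphertext:
P[0]: E(K, 0b0000) = 0b1011; 0b0111 ⊕ 0b1011 = 0b1100.
P[1]: E(K, 0b0111) = 0b0000; 0b0010 ⊕ 0b0000 = 0b0010.
P[2]: E(K, 0b0010) = 0b1010; 0b0010 ⊕ 0b1010 = 0b1000.
P[3]: E(K, 0b0010) = 0b1010; 0b0000 ⊕ 0b1010 = 0b1010.
Blocks that differ from the original plaintext: P[1], P[2].

P[0] = 0b1100, P[1] = 0b0010, P[2] = 0b1000, P[3] = 0b1010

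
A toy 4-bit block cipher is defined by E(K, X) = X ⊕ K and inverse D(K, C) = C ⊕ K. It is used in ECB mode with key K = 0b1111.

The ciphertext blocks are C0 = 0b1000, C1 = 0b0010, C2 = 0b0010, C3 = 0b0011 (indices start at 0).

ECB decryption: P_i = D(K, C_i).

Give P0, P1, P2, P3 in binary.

P0: D(K, 0b1000) = 0b0111.
P1: D(K, 0b0010) = 0b1101.
P2: D(K, 0b0010) = 0b1101.
P3: D(K, 0b0011) = 0b1100.

P0 = 0b0111, P1 = 0b1101, P2 = 0b1101, P3 = 0b1100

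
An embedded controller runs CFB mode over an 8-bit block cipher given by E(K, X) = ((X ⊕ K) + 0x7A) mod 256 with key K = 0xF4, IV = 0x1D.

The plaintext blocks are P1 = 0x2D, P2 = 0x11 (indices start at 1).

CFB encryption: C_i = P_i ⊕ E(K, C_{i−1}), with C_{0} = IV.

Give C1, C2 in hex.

C1 = 0x4E, C2 = 0x25

C1: E(K, 0x1D) = 0x63; 0x2D ⊕ 0x63 = 0x4E.
C2: E(K, 0x4E) = 0x34; 0x11 ⊕ 0x34 = 0x25.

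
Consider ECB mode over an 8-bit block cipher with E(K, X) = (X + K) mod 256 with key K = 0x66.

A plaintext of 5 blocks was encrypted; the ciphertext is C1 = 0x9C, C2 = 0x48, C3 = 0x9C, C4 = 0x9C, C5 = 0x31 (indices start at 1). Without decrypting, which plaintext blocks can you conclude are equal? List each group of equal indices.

P1 = P3 = P4

ECB encrypts each block independently with the same key, so equal ciphertext blocks imply equal plaintext blocks.
C1 = C3 = C4 = 0x9C, so P1 = P3 = P4.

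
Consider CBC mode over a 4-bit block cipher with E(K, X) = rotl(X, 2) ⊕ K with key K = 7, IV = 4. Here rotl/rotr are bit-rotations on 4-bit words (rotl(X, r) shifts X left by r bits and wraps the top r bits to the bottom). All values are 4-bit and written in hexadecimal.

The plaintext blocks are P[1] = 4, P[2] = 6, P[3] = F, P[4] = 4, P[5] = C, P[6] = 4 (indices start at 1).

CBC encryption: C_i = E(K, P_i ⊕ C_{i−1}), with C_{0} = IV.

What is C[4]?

C[4] = 7

C[1]: P[1] ⊕ 4 = 0; E(K, 0) = 7.
C[2]: P[2] ⊕ 7 = 1; E(K, 1) = 3.
C[3]: P[3] ⊕ 3 = C; E(K, C) = 4.
C[4]: P[4] ⊕ 4 = 0; E(K, 0) = 7.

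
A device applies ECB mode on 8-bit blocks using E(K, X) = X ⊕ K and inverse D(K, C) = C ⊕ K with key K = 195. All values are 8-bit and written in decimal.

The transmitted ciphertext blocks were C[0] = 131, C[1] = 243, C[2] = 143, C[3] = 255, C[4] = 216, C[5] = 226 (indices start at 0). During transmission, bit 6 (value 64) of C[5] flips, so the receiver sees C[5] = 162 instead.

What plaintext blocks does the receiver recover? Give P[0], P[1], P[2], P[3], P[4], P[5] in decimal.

P[0] = 64, P[1] = 48, P[2] = 76, P[3] = 60, P[4] = 27, P[5] = 97

ECB decryption: P_i = D(K, C_i).
Only C[5] changed, to 162. In ECB, a change in C_i affects only P_i. Decrypting the received ciphertext:
P[0]: D(K, 131) = 64.
P[1]: D(K, 243) = 48.
P[2]: D(K, 143) = 76.
P[3]: D(K, 255) = 60.
P[4]: D(K, 216) = 27.
P[5]: D(K, 162) = 97.
Blocks that differ from the original plaintext: P[5].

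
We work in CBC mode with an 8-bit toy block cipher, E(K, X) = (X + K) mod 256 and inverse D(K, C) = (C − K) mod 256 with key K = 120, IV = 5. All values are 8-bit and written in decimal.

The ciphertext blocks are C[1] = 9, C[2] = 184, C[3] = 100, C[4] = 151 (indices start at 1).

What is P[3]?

CBC decryption: P_i = D(K, C_i) ⊕ C_{i−1}, with C_{0} = IV.
P[3]: D(K, 100) = 236; 236 ⊕ 184 = 84.

P[3] = 84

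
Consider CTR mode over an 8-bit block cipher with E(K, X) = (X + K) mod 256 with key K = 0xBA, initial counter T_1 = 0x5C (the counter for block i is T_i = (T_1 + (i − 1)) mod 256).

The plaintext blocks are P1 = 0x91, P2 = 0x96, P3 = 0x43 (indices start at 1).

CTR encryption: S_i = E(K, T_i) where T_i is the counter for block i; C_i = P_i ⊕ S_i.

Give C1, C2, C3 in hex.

C1: T = 0x5C, S = E(K, T) = 0x16; 0x91 ⊕ 0x16 = 0x87.
C2: T = 0x5D, S = E(K, T) = 0x17; 0x96 ⊕ 0x17 = 0x81.
C3: T = 0x5E, S = E(K, T) = 0x18; 0x43 ⊕ 0x18 = 0x5B.

C1 = 0x87, C2 = 0x81, C3 = 0x5B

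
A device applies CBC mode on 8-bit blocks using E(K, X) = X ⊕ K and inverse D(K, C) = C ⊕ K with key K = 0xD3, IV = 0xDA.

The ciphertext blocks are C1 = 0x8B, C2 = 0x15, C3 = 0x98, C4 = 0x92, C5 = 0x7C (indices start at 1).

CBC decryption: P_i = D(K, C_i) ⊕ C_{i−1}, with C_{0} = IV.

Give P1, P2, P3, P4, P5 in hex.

P1: D(K, 0x8B) = 0x58; 0x58 ⊕ 0xDA = 0x82.
P2: D(K, 0x15) = 0xC6; 0xC6 ⊕ 0x8B = 0x4D.
P3: D(K, 0x98) = 0x4B; 0x4B ⊕ 0x15 = 0x5E.
P4: D(K, 0x92) = 0x41; 0x41 ⊕ 0x98 = 0xD9.
P5: D(K, 0x7C) = 0xAF; 0xAF ⊕ 0x92 = 0x3D.

P1 = 0x82, P2 = 0x4D, P3 = 0x5E, P4 = 0xD9, P5 = 0x3D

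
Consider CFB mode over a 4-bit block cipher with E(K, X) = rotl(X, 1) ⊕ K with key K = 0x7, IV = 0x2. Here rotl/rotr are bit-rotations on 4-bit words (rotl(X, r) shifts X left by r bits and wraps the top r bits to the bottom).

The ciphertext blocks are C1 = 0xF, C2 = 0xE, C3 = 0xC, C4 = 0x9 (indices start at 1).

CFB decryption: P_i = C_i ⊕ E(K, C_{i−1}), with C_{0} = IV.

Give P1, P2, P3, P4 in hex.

P1: E(K, 0x2) = 0x3; 0xF ⊕ 0x3 = 0xC.
P2: E(K, 0xF) = 0x8; 0xE ⊕ 0x8 = 0x6.
P3: E(K, 0xE) = 0xA; 0xC ⊕ 0xA = 0x6.
P4: E(K, 0xC) = 0xE; 0x9 ⊕ 0xE = 0x7.

P1 = 0xC, P2 = 0x6, P3 = 0x6, P4 = 0x7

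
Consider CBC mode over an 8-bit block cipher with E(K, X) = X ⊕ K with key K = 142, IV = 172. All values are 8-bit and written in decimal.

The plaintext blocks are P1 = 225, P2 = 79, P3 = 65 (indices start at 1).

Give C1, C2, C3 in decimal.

CBC encryption: C_i = E(K, P_i ⊕ C_{i−1}), with C_{0} = IV.
C1: P1 ⊕ 172 = 77; E(K, 77) = 195.
C2: P2 ⊕ 195 = 140; E(K, 140) = 2.
C3: P3 ⊕ 2 = 67; E(K, 67) = 205.

C1 = 195, C2 = 2, C3 = 205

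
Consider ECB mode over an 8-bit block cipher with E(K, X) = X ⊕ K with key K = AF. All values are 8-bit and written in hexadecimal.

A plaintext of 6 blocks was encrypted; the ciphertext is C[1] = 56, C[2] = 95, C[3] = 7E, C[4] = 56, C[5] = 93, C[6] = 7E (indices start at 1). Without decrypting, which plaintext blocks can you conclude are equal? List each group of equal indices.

P[1] = P[4]; P[3] = P[6]

ECB encrypts each block independently with the same key, so equal ciphertext blocks imply equal plaintext blocks.
C[1] = C[4] = 56, so P[1] = P[4].
C[3] = C[6] = 7E, so P[3] = P[6].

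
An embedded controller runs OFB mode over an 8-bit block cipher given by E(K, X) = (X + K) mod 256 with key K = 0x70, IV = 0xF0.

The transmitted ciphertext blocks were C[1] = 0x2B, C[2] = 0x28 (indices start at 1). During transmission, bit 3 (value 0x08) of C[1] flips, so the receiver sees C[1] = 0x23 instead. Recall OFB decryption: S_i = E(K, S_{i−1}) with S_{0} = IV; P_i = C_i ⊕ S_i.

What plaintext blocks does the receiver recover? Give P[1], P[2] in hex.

Only C[1] changed, to 0x23. In OFB, a change in C_i flips the same bit in P_i only; the keystream is unaffected. Decrypting the received ciphertext:
P[1]: S = E(K, 0xF0) = 0x60; 0x23 ⊕ 0x60 = 0x43.
P[2]: S = E(K, 0x60) = 0xD0; 0x28 ⊕ 0xD0 = 0xF8.
Blocks that differ from the original plaintext: P[1].

P[1] = 0x43, P[2] = 0xF8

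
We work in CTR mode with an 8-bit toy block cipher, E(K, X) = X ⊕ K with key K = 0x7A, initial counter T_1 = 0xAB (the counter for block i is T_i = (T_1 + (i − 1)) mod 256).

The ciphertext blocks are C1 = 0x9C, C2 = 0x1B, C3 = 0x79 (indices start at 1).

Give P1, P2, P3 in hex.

CTR decryption: S_i = E(K, T_i) where T_i is the counter for block i; P_i = C_i ⊕ S_i.
P1: T = 0xAB, S = E(K, T) = 0xD1; 0x9C ⊕ 0xD1 = 0x4D.
P2: T = 0xAC, S = E(K, T) = 0xD6; 0x1B ⊕ 0xD6 = 0xCD.
P3: T = 0xAD, S = E(K, T) = 0xD7; 0x79 ⊕ 0xD7 = 0xAE.

P1 = 0x4D, P2 = 0xCD, P3 = 0xAE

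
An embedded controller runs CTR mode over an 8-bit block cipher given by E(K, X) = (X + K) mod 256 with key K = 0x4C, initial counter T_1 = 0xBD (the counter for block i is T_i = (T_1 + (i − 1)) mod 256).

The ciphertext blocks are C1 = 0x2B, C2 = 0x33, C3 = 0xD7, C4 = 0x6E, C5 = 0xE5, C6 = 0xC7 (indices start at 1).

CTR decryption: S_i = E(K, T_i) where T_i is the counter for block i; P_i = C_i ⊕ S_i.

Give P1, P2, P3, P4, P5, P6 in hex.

P1 = 0x22, P2 = 0x39, P3 = 0xDC, P4 = 0x62, P5 = 0xE8, P6 = 0xC9

P1: T = 0xBD, S = E(K, T) = 0x09; 0x2B ⊕ 0x09 = 0x22.
P2: T = 0xBE, S = E(K, T) = 0x0A; 0x33 ⊕ 0x0A = 0x39.
P3: T = 0xBF, S = E(K, T) = 0x0B; 0xD7 ⊕ 0x0B = 0xDC.
P4: T = 0xC0, S = E(K, T) = 0x0C; 0x6E ⊕ 0x0C = 0x62.
P5: T = 0xC1, S = E(K, T) = 0x0D; 0xE5 ⊕ 0x0D = 0xE8.
P6: T = 0xC2, S = E(K, T) = 0x0E; 0xC7 ⊕ 0x0E = 0xC9.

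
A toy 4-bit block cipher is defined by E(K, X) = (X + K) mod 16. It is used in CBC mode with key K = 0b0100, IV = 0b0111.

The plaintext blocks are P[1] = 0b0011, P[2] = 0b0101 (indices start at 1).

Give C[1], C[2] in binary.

C[1] = 0b1000, C[2] = 0b0001

CBC encryption: C_i = E(K, P_i ⊕ C_{i−1}), with C_{0} = IV.
C[1]: P[1] ⊕ 0b0111 = 0b0100; E(K, 0b0100) = 0b1000.
C[2]: P[2] ⊕ 0b1000 = 0b1101; E(K, 0b1101) = 0b0001.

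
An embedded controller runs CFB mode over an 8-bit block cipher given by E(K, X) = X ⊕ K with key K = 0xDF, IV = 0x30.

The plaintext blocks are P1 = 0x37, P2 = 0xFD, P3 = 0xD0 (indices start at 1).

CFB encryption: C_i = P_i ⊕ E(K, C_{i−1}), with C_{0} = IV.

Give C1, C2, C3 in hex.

C1: E(K, 0x30) = 0xEF; 0x37 ⊕ 0xEF = 0xD8.
C2: E(K, 0xD8) = 0x07; 0xFD ⊕ 0x07 = 0xFA.
C3: E(K, 0xFA) = 0x25; 0xD0 ⊕ 0x25 = 0xF5.

C1 = 0xD8, C2 = 0xFA, C3 = 0xF5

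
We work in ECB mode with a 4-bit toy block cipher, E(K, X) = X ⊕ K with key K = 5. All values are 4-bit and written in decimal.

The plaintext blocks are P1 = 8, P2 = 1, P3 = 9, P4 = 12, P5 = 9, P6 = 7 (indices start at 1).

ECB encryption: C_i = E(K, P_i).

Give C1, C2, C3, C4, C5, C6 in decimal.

C1: E(K, 8) = 13.
C2: E(K, 1) = 4.
C3: E(K, 9) = 12.
C4: E(K, 12) = 9.
C5: E(K, 9) = 12.
C6: E(K, 7) = 2.

C1 = 13, C2 = 4, C3 = 12, C4 = 9, C5 = 12, C6 = 2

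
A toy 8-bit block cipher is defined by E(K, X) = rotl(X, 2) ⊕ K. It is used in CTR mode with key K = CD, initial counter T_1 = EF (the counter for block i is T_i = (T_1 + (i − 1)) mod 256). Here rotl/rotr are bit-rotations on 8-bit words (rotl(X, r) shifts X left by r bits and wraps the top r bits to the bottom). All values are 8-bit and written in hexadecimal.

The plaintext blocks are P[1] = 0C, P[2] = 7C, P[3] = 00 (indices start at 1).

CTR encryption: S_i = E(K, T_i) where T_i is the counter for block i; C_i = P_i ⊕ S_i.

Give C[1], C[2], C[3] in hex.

C[1] = 7E, C[2] = 72, C[3] = 0A

C[1]: T = EF, S = E(K, T) = 72; 0C ⊕ 72 = 7E.
C[2]: T = F0, S = E(K, T) = 0E; 7C ⊕ 0E = 72.
C[3]: T = F1, S = E(K, T) = 0A; 00 ⊕ 0A = 0A.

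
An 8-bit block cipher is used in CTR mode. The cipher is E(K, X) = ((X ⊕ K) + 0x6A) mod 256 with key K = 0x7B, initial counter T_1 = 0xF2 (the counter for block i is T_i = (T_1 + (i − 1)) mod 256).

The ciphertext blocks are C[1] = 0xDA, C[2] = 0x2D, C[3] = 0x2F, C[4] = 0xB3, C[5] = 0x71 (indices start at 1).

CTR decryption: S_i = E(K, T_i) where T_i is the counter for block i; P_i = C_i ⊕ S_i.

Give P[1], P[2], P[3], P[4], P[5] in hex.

P[1] = 0x29, P[2] = 0xDF, P[3] = 0xD6, P[4] = 0x4B, P[5] = 0x86

P[1]: T = 0xF2, S = E(K, T) = 0xF3; 0xDA ⊕ 0xF3 = 0x29.
P[2]: T = 0xF3, S = E(K, T) = 0xF2; 0x2D ⊕ 0xF2 = 0xDF.
P[3]: T = 0xF4, S = E(K, T) = 0xF9; 0x2F ⊕ 0xF9 = 0xD6.
P[4]: T = 0xF5, S = E(K, T) = 0xF8; 0xB3 ⊕ 0xF8 = 0x4B.
P[5]: T = 0xF6, S = E(K, T) = 0xF7; 0x71 ⊕ 0xF7 = 0x86.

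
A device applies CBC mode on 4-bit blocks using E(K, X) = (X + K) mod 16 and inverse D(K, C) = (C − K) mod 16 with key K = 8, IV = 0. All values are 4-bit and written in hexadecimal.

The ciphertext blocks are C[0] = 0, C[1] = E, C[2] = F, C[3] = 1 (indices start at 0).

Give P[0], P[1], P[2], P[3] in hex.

P[0] = 8, P[1] = 6, P[2] = 9, P[3] = 6

CBC decryption: P_i = D(K, C_i) ⊕ C_{i−1}, with C_{−1} = IV.
P[0]: D(K, 0) = 8; 8 ⊕ 0 = 8.
P[1]: D(K, E) = 6; 6 ⊕ 0 = 6.
P[2]: D(K, F) = 7; 7 ⊕ E = 9.
P[3]: D(K, 1) = 9; 9 ⊕ F = 6.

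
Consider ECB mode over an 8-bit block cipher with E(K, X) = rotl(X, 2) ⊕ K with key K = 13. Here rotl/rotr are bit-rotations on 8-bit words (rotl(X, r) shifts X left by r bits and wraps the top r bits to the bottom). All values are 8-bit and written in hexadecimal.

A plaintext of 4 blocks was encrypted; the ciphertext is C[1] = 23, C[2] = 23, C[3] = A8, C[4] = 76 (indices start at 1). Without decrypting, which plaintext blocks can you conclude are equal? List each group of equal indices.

ECB encrypts each block independently with the same key, so equal ciphertext blocks imply equal plaintext blocks.
C[1] = C[2] = 23, so P[1] = P[2].

P[1] = P[2]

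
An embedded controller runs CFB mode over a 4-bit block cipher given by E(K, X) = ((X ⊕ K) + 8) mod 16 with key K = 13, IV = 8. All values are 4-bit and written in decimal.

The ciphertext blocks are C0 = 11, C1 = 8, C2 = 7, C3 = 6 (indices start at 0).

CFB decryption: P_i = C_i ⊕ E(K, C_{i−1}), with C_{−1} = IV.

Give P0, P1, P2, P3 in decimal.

P0: E(K, 8) = 13; 11 ⊕ 13 = 6.
P1: E(K, 11) = 14; 8 ⊕ 14 = 6.
P2: E(K, 8) = 13; 7 ⊕ 13 = 10.
P3: E(K, 7) = 2; 6 ⊕ 2 = 4.

P0 = 6, P1 = 6, P2 = 10, P3 = 4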